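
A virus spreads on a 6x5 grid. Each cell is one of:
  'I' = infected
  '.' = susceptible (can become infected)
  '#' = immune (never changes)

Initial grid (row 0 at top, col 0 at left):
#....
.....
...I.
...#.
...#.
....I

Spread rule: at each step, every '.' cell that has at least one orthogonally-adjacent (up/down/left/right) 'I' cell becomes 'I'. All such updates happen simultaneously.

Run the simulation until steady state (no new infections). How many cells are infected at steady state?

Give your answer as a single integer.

Answer: 27

Derivation:
Step 0 (initial): 2 infected
Step 1: +5 new -> 7 infected
Step 2: +7 new -> 14 infected
Step 3: +7 new -> 21 infected
Step 4: +5 new -> 26 infected
Step 5: +1 new -> 27 infected
Step 6: +0 new -> 27 infected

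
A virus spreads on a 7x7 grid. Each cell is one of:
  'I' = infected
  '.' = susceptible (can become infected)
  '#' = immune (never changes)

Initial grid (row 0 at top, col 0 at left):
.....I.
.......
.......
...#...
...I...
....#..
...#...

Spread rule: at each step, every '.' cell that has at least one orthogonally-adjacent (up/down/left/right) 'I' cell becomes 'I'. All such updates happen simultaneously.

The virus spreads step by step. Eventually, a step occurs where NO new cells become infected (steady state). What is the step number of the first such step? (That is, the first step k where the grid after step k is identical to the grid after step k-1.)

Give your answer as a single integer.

Step 0 (initial): 2 infected
Step 1: +6 new -> 8 infected
Step 2: +9 new -> 17 infected
Step 3: +12 new -> 29 infected
Step 4: +10 new -> 39 infected
Step 5: +6 new -> 45 infected
Step 6: +1 new -> 46 infected
Step 7: +0 new -> 46 infected

Answer: 7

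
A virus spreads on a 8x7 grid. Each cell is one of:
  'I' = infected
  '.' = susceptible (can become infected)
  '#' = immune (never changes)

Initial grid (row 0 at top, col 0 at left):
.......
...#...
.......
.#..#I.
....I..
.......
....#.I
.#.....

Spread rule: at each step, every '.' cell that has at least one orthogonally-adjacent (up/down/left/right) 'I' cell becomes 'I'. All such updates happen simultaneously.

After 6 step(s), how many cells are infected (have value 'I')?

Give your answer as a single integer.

Step 0 (initial): 3 infected
Step 1: +8 new -> 11 infected
Step 2: +9 new -> 20 infected
Step 3: +9 new -> 29 infected
Step 4: +7 new -> 36 infected
Step 5: +7 new -> 43 infected
Step 6: +4 new -> 47 infected

Answer: 47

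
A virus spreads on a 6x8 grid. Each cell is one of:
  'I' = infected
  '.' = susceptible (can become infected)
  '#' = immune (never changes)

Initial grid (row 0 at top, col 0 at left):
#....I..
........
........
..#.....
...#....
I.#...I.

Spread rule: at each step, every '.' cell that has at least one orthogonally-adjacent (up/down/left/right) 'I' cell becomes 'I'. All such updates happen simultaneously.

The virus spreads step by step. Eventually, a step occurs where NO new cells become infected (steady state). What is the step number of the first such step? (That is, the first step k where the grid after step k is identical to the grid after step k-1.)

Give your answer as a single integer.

Step 0 (initial): 3 infected
Step 1: +8 new -> 11 infected
Step 2: +11 new -> 22 infected
Step 3: +12 new -> 34 infected
Step 4: +7 new -> 41 infected
Step 5: +3 new -> 44 infected
Step 6: +0 new -> 44 infected

Answer: 6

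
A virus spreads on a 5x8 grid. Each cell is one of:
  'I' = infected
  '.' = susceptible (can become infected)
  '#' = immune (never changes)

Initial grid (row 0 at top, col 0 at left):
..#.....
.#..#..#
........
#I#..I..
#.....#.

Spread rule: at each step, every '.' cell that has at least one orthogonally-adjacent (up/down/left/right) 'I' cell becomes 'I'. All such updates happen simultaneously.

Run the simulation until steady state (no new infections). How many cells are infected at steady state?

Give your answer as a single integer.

Answer: 32

Derivation:
Step 0 (initial): 2 infected
Step 1: +6 new -> 8 infected
Step 2: +9 new -> 17 infected
Step 3: +8 new -> 25 infected
Step 4: +4 new -> 29 infected
Step 5: +3 new -> 32 infected
Step 6: +0 new -> 32 infected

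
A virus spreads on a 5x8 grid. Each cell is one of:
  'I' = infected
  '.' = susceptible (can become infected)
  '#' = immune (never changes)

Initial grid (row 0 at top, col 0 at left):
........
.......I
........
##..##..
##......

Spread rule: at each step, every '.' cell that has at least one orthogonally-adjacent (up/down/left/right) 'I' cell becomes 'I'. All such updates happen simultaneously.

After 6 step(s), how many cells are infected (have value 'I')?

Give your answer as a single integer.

Step 0 (initial): 1 infected
Step 1: +3 new -> 4 infected
Step 2: +4 new -> 8 infected
Step 3: +5 new -> 13 infected
Step 4: +4 new -> 17 infected
Step 5: +4 new -> 21 infected
Step 6: +5 new -> 26 infected

Answer: 26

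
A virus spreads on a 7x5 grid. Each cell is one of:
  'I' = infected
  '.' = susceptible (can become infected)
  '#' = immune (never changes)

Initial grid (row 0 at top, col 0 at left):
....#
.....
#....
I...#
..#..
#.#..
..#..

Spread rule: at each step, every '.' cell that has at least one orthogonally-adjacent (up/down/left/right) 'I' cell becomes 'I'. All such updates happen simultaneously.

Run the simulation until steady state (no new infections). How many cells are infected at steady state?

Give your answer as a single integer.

Answer: 28

Derivation:
Step 0 (initial): 1 infected
Step 1: +2 new -> 3 infected
Step 2: +3 new -> 6 infected
Step 3: +4 new -> 10 infected
Step 4: +6 new -> 16 infected
Step 5: +7 new -> 23 infected
Step 6: +4 new -> 27 infected
Step 7: +1 new -> 28 infected
Step 8: +0 new -> 28 infected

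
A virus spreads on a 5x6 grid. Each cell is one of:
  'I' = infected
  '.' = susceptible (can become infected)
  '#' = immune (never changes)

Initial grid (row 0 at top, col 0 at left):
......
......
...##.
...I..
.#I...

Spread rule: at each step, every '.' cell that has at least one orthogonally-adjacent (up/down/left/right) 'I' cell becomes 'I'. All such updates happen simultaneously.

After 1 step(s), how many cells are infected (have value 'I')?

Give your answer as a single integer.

Step 0 (initial): 2 infected
Step 1: +3 new -> 5 infected

Answer: 5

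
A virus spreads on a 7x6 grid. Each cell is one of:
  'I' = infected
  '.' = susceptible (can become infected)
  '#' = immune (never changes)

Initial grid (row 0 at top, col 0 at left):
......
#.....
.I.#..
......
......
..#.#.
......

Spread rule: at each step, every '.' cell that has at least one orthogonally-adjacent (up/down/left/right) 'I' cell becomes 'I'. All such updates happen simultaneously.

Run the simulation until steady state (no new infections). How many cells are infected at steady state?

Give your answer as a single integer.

Answer: 38

Derivation:
Step 0 (initial): 1 infected
Step 1: +4 new -> 5 infected
Step 2: +5 new -> 10 infected
Step 3: +7 new -> 17 infected
Step 4: +6 new -> 23 infected
Step 5: +8 new -> 31 infected
Step 6: +4 new -> 35 infected
Step 7: +2 new -> 37 infected
Step 8: +1 new -> 38 infected
Step 9: +0 new -> 38 infected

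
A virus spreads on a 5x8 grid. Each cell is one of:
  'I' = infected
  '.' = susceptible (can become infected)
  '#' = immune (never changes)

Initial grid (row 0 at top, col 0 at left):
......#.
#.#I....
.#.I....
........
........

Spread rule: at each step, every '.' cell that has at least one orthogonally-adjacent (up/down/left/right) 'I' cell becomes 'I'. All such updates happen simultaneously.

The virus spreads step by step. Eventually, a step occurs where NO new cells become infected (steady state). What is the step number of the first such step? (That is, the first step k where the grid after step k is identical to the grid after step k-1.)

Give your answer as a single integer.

Answer: 7

Derivation:
Step 0 (initial): 2 infected
Step 1: +5 new -> 7 infected
Step 2: +7 new -> 14 infected
Step 3: +8 new -> 22 infected
Step 4: +8 new -> 30 infected
Step 5: +5 new -> 35 infected
Step 6: +1 new -> 36 infected
Step 7: +0 new -> 36 infected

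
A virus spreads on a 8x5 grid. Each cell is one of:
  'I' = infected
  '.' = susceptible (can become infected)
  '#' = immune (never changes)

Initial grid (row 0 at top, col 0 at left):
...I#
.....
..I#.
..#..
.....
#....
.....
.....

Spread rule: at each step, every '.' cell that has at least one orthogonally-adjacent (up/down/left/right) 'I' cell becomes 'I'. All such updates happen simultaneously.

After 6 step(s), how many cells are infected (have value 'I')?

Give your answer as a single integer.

Answer: 30

Derivation:
Step 0 (initial): 2 infected
Step 1: +4 new -> 6 infected
Step 2: +5 new -> 11 infected
Step 3: +5 new -> 16 infected
Step 4: +4 new -> 20 infected
Step 5: +5 new -> 25 infected
Step 6: +5 new -> 30 infected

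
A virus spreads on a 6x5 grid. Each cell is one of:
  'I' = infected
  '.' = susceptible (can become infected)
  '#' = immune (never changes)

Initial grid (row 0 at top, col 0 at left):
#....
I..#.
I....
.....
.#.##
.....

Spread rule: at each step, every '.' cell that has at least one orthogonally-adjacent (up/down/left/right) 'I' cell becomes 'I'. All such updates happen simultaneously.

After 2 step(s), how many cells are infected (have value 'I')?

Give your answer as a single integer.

Answer: 10

Derivation:
Step 0 (initial): 2 infected
Step 1: +3 new -> 5 infected
Step 2: +5 new -> 10 infected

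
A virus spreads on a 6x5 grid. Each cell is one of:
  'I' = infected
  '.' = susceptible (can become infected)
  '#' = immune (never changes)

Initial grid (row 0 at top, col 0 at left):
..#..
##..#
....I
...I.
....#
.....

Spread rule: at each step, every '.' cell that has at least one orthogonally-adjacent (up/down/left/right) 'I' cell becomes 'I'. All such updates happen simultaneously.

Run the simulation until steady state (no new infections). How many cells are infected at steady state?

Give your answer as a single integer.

Answer: 23

Derivation:
Step 0 (initial): 2 infected
Step 1: +4 new -> 6 infected
Step 2: +5 new -> 11 infected
Step 3: +7 new -> 18 infected
Step 4: +4 new -> 22 infected
Step 5: +1 new -> 23 infected
Step 6: +0 new -> 23 infected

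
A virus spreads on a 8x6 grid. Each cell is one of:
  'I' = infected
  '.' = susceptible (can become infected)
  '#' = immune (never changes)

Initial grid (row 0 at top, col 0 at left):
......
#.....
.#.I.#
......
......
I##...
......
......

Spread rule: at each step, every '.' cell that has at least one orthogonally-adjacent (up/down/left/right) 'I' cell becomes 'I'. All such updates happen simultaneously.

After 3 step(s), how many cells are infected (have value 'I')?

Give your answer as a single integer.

Answer: 30

Derivation:
Step 0 (initial): 2 infected
Step 1: +6 new -> 8 infected
Step 2: +10 new -> 18 infected
Step 3: +12 new -> 30 infected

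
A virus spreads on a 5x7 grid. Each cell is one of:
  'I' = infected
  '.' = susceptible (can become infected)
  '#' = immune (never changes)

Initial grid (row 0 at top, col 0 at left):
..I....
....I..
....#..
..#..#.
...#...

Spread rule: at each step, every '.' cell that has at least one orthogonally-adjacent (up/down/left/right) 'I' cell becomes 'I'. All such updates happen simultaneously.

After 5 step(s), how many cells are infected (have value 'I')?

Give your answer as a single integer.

Answer: 28

Derivation:
Step 0 (initial): 2 infected
Step 1: +6 new -> 8 infected
Step 2: +7 new -> 15 infected
Step 3: +5 new -> 20 infected
Step 4: +4 new -> 24 infected
Step 5: +4 new -> 28 infected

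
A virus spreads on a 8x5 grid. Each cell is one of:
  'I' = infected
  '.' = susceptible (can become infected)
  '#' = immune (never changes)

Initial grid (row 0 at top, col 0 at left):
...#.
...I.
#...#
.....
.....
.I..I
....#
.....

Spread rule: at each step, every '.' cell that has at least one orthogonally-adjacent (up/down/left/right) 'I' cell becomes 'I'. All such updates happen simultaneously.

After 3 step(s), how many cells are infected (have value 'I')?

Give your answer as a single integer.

Answer: 34

Derivation:
Step 0 (initial): 3 infected
Step 1: +9 new -> 12 infected
Step 2: +14 new -> 26 infected
Step 3: +8 new -> 34 infected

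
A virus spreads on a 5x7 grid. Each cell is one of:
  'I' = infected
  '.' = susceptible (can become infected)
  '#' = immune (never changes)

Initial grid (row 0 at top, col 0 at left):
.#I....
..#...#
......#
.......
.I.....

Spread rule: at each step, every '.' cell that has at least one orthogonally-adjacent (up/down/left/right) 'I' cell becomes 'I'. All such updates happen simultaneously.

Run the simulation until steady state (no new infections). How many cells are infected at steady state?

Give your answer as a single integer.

Answer: 31

Derivation:
Step 0 (initial): 2 infected
Step 1: +4 new -> 6 infected
Step 2: +6 new -> 12 infected
Step 3: +8 new -> 20 infected
Step 4: +6 new -> 26 infected
Step 5: +4 new -> 30 infected
Step 6: +1 new -> 31 infected
Step 7: +0 new -> 31 infected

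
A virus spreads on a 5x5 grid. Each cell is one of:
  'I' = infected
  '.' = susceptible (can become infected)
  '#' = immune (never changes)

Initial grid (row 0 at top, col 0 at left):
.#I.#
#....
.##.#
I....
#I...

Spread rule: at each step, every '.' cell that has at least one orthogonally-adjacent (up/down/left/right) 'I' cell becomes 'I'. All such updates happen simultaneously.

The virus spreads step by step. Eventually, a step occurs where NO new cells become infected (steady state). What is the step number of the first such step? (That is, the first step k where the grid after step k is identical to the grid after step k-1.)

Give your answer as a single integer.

Answer: 5

Derivation:
Step 0 (initial): 3 infected
Step 1: +5 new -> 8 infected
Step 2: +4 new -> 12 infected
Step 3: +4 new -> 16 infected
Step 4: +1 new -> 17 infected
Step 5: +0 new -> 17 infected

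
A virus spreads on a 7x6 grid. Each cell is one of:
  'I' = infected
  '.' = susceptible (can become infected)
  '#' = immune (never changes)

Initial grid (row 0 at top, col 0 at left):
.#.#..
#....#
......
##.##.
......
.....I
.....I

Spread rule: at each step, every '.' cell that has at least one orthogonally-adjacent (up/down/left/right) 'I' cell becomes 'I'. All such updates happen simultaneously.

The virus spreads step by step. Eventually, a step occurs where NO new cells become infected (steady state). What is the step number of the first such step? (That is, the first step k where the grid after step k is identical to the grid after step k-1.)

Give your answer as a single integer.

Answer: 9

Derivation:
Step 0 (initial): 2 infected
Step 1: +3 new -> 5 infected
Step 2: +4 new -> 9 infected
Step 3: +4 new -> 13 infected
Step 4: +4 new -> 17 infected
Step 5: +6 new -> 23 infected
Step 6: +4 new -> 27 infected
Step 7: +3 new -> 30 infected
Step 8: +3 new -> 33 infected
Step 9: +0 new -> 33 infected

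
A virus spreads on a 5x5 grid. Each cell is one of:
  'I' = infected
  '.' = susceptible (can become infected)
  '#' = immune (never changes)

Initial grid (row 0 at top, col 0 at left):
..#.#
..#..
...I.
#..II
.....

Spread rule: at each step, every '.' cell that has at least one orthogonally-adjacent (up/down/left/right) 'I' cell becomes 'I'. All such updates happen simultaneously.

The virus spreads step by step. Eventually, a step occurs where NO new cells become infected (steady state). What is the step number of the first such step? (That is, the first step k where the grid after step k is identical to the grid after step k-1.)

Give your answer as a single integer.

Answer: 6

Derivation:
Step 0 (initial): 3 infected
Step 1: +6 new -> 9 infected
Step 2: +5 new -> 14 infected
Step 3: +3 new -> 17 infected
Step 4: +3 new -> 20 infected
Step 5: +1 new -> 21 infected
Step 6: +0 new -> 21 infected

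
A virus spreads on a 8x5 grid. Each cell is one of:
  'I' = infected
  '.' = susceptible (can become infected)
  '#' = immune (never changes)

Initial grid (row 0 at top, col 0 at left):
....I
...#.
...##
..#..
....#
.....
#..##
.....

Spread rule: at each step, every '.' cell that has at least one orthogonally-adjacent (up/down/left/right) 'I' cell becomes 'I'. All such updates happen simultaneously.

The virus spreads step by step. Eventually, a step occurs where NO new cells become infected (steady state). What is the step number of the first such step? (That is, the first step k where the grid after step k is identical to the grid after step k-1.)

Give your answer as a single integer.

Answer: 14

Derivation:
Step 0 (initial): 1 infected
Step 1: +2 new -> 3 infected
Step 2: +1 new -> 4 infected
Step 3: +2 new -> 6 infected
Step 4: +3 new -> 9 infected
Step 5: +2 new -> 11 infected
Step 6: +2 new -> 13 infected
Step 7: +2 new -> 15 infected
Step 8: +3 new -> 18 infected
Step 9: +4 new -> 22 infected
Step 10: +4 new -> 26 infected
Step 11: +4 new -> 30 infected
Step 12: +1 new -> 31 infected
Step 13: +1 new -> 32 infected
Step 14: +0 new -> 32 infected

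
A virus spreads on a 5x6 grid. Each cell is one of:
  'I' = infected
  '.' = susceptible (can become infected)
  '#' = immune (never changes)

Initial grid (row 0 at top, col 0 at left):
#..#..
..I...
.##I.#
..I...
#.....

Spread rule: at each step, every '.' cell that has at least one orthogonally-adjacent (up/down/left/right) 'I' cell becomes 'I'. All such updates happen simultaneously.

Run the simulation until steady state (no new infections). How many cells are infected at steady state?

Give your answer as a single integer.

Step 0 (initial): 3 infected
Step 1: +7 new -> 10 infected
Step 2: +7 new -> 17 infected
Step 3: +5 new -> 22 infected
Step 4: +2 new -> 24 infected
Step 5: +0 new -> 24 infected

Answer: 24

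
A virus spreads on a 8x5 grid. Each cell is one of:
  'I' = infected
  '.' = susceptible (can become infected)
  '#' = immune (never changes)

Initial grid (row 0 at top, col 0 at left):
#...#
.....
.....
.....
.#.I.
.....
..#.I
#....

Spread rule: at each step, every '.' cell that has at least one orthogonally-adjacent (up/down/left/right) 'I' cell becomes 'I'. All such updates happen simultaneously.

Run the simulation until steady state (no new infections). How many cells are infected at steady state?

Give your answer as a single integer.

Answer: 35

Derivation:
Step 0 (initial): 2 infected
Step 1: +7 new -> 9 infected
Step 2: +5 new -> 14 infected
Step 3: +6 new -> 20 infected
Step 4: +8 new -> 28 infected
Step 5: +5 new -> 33 infected
Step 6: +2 new -> 35 infected
Step 7: +0 new -> 35 infected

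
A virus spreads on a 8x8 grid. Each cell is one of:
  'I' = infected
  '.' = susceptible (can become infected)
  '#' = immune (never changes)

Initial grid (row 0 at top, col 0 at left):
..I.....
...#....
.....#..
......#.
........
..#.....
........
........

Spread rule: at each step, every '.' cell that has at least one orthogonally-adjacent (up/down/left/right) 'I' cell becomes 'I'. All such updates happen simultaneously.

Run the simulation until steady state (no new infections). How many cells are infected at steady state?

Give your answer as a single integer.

Step 0 (initial): 1 infected
Step 1: +3 new -> 4 infected
Step 2: +4 new -> 8 infected
Step 3: +6 new -> 14 infected
Step 4: +7 new -> 21 infected
Step 5: +6 new -> 27 infected
Step 6: +7 new -> 34 infected
Step 7: +6 new -> 40 infected
Step 8: +8 new -> 48 infected
Step 9: +6 new -> 54 infected
Step 10: +3 new -> 57 infected
Step 11: +2 new -> 59 infected
Step 12: +1 new -> 60 infected
Step 13: +0 new -> 60 infected

Answer: 60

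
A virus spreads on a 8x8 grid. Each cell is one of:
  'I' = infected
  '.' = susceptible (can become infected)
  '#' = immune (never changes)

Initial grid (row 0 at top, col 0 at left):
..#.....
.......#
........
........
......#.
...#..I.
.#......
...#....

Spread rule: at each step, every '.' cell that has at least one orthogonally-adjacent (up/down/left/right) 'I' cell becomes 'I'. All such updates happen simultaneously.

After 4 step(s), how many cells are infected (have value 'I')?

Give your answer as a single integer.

Step 0 (initial): 1 infected
Step 1: +3 new -> 4 infected
Step 2: +6 new -> 10 infected
Step 3: +6 new -> 16 infected
Step 4: +7 new -> 23 infected

Answer: 23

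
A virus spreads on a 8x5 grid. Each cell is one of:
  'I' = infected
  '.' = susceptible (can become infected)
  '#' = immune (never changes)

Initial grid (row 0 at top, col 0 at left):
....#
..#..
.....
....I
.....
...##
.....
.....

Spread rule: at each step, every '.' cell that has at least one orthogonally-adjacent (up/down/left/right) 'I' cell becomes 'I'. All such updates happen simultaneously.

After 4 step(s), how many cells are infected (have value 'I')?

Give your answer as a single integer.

Answer: 17

Derivation:
Step 0 (initial): 1 infected
Step 1: +3 new -> 4 infected
Step 2: +4 new -> 8 infected
Step 3: +4 new -> 12 infected
Step 4: +5 new -> 17 infected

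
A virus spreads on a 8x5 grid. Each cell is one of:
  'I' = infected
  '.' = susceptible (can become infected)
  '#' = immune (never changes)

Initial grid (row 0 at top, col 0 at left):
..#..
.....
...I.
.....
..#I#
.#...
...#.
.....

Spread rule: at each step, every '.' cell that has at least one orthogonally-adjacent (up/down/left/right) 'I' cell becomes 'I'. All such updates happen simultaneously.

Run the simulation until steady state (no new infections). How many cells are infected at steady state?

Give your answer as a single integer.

Step 0 (initial): 2 infected
Step 1: +5 new -> 7 infected
Step 2: +8 new -> 15 infected
Step 3: +6 new -> 21 infected
Step 4: +7 new -> 28 infected
Step 5: +5 new -> 33 infected
Step 6: +2 new -> 35 infected
Step 7: +0 new -> 35 infected

Answer: 35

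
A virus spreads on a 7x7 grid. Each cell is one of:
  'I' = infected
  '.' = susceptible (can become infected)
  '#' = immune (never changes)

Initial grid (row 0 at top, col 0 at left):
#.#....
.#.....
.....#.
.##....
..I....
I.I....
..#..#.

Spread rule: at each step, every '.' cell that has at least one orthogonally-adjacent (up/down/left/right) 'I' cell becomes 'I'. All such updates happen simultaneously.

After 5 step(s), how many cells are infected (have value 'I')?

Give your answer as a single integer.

Answer: 34

Derivation:
Step 0 (initial): 3 infected
Step 1: +6 new -> 9 infected
Step 2: +6 new -> 15 infected
Step 3: +6 new -> 21 infected
Step 4: +8 new -> 29 infected
Step 5: +5 new -> 34 infected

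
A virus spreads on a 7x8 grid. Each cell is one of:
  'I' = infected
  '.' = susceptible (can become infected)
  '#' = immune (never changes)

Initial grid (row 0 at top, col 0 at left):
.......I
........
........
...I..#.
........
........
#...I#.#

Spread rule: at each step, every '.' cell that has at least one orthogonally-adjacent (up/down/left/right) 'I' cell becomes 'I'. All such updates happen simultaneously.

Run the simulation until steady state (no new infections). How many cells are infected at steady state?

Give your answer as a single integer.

Step 0 (initial): 3 infected
Step 1: +8 new -> 11 infected
Step 2: +13 new -> 24 infected
Step 3: +15 new -> 39 infected
Step 4: +9 new -> 48 infected
Step 5: +3 new -> 51 infected
Step 6: +1 new -> 52 infected
Step 7: +0 new -> 52 infected

Answer: 52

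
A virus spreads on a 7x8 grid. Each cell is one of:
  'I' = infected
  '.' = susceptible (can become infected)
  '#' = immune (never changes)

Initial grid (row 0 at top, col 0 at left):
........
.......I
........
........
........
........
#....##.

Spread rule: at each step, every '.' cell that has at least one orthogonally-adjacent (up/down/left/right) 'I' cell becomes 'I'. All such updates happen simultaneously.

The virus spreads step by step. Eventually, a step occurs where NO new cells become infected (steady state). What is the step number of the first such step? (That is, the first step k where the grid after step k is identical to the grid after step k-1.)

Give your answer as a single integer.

Answer: 12

Derivation:
Step 0 (initial): 1 infected
Step 1: +3 new -> 4 infected
Step 2: +4 new -> 8 infected
Step 3: +5 new -> 13 infected
Step 4: +6 new -> 19 infected
Step 5: +7 new -> 26 infected
Step 6: +6 new -> 32 infected
Step 7: +6 new -> 38 infected
Step 8: +6 new -> 44 infected
Step 9: +4 new -> 48 infected
Step 10: +3 new -> 51 infected
Step 11: +2 new -> 53 infected
Step 12: +0 new -> 53 infected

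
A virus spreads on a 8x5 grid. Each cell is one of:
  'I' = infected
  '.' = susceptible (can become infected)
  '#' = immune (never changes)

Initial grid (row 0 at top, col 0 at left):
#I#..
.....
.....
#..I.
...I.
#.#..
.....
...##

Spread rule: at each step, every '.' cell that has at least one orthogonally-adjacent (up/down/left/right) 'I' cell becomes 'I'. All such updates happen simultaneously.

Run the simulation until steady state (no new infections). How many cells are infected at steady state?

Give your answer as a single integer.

Answer: 33

Derivation:
Step 0 (initial): 3 infected
Step 1: +7 new -> 10 infected
Step 2: +10 new -> 20 infected
Step 3: +7 new -> 27 infected
Step 4: +3 new -> 30 infected
Step 5: +2 new -> 32 infected
Step 6: +1 new -> 33 infected
Step 7: +0 new -> 33 infected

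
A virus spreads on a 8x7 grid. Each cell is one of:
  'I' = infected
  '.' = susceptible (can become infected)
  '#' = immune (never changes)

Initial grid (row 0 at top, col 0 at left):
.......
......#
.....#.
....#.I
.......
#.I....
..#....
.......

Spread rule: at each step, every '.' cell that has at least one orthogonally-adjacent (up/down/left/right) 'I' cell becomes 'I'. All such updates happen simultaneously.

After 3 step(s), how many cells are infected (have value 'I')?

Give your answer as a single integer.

Answer: 27

Derivation:
Step 0 (initial): 2 infected
Step 1: +6 new -> 8 infected
Step 2: +8 new -> 16 infected
Step 3: +11 new -> 27 infected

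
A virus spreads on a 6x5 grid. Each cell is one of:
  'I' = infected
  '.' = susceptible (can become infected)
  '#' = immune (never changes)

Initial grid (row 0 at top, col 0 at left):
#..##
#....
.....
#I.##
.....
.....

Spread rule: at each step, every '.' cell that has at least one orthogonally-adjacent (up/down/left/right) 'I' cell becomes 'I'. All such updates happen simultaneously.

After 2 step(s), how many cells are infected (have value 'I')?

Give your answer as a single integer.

Step 0 (initial): 1 infected
Step 1: +3 new -> 4 infected
Step 2: +6 new -> 10 infected

Answer: 10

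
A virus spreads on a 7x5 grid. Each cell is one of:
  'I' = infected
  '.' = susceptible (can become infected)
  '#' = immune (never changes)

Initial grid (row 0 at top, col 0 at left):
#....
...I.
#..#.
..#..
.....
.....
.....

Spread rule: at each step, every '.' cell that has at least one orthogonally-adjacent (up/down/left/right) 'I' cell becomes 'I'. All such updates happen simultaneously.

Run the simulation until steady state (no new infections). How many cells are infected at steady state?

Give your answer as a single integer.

Step 0 (initial): 1 infected
Step 1: +3 new -> 4 infected
Step 2: +5 new -> 9 infected
Step 3: +4 new -> 13 infected
Step 4: +3 new -> 16 infected
Step 5: +4 new -> 20 infected
Step 6: +5 new -> 25 infected
Step 7: +4 new -> 29 infected
Step 8: +2 new -> 31 infected
Step 9: +0 new -> 31 infected

Answer: 31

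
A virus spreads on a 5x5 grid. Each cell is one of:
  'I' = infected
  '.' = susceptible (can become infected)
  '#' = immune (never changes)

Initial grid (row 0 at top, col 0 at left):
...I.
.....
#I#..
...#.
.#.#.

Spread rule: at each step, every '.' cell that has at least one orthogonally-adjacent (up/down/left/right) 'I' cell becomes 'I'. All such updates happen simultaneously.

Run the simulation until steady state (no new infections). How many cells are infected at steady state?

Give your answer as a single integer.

Step 0 (initial): 2 infected
Step 1: +5 new -> 7 infected
Step 2: +7 new -> 14 infected
Step 3: +4 new -> 18 infected
Step 4: +1 new -> 19 infected
Step 5: +1 new -> 20 infected
Step 6: +0 new -> 20 infected

Answer: 20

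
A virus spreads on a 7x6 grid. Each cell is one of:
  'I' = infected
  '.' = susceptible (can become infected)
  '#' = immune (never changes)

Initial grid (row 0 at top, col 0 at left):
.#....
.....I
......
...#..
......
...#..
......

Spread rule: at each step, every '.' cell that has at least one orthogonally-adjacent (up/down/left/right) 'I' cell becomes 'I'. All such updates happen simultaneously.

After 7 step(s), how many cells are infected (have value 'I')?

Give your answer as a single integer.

Step 0 (initial): 1 infected
Step 1: +3 new -> 4 infected
Step 2: +4 new -> 8 infected
Step 3: +5 new -> 13 infected
Step 4: +5 new -> 18 infected
Step 5: +6 new -> 24 infected
Step 6: +5 new -> 29 infected
Step 7: +4 new -> 33 infected

Answer: 33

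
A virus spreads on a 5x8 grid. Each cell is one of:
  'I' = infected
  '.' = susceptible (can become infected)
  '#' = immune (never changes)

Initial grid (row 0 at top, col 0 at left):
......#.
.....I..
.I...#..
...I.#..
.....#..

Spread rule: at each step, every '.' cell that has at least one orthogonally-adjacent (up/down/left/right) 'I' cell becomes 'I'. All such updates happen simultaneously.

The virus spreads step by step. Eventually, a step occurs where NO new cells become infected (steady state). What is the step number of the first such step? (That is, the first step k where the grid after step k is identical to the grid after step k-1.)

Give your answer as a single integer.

Step 0 (initial): 3 infected
Step 1: +11 new -> 14 infected
Step 2: +12 new -> 26 infected
Step 3: +7 new -> 33 infected
Step 4: +2 new -> 35 infected
Step 5: +1 new -> 36 infected
Step 6: +0 new -> 36 infected

Answer: 6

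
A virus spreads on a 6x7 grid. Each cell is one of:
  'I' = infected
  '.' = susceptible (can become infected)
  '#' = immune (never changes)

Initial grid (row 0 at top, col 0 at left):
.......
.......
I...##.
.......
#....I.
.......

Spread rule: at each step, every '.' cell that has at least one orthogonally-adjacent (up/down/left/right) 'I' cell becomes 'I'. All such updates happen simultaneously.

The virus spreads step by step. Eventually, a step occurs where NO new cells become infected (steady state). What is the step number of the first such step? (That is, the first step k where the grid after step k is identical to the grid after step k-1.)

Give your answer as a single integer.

Step 0 (initial): 2 infected
Step 1: +7 new -> 9 infected
Step 2: +9 new -> 18 infected
Step 3: +9 new -> 27 infected
Step 4: +5 new -> 32 infected
Step 5: +5 new -> 37 infected
Step 6: +2 new -> 39 infected
Step 7: +0 new -> 39 infected

Answer: 7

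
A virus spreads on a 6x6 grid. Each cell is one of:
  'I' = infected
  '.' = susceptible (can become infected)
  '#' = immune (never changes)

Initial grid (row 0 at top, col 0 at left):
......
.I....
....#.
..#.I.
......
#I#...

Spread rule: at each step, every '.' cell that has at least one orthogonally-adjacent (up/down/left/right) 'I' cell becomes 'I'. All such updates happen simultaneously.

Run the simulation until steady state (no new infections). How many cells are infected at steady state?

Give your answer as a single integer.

Answer: 32

Derivation:
Step 0 (initial): 3 infected
Step 1: +8 new -> 11 infected
Step 2: +13 new -> 24 infected
Step 3: +6 new -> 30 infected
Step 4: +2 new -> 32 infected
Step 5: +0 new -> 32 infected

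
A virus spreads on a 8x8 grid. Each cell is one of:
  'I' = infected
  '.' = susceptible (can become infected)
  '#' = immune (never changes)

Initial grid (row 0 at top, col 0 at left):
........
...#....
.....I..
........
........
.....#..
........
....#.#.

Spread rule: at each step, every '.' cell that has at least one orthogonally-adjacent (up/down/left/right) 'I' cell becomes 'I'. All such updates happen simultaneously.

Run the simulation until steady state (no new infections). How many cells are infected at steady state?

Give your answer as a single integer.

Step 0 (initial): 1 infected
Step 1: +4 new -> 5 infected
Step 2: +8 new -> 13 infected
Step 3: +8 new -> 21 infected
Step 4: +9 new -> 30 infected
Step 5: +9 new -> 39 infected
Step 6: +8 new -> 47 infected
Step 7: +7 new -> 54 infected
Step 8: +3 new -> 57 infected
Step 9: +2 new -> 59 infected
Step 10: +1 new -> 60 infected
Step 11: +0 new -> 60 infected

Answer: 60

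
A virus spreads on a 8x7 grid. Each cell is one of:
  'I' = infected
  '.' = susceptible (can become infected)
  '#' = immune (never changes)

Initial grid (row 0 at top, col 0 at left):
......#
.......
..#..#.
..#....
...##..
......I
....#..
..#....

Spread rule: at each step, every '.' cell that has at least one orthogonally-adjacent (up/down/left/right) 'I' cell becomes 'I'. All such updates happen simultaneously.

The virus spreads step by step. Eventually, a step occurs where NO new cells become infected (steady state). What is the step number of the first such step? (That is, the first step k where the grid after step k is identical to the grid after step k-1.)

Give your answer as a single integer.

Step 0 (initial): 1 infected
Step 1: +3 new -> 4 infected
Step 2: +5 new -> 9 infected
Step 3: +4 new -> 13 infected
Step 4: +5 new -> 18 infected
Step 5: +7 new -> 25 infected
Step 6: +6 new -> 31 infected
Step 7: +6 new -> 37 infected
Step 8: +5 new -> 42 infected
Step 9: +3 new -> 45 infected
Step 10: +2 new -> 47 infected
Step 11: +1 new -> 48 infected
Step 12: +0 new -> 48 infected

Answer: 12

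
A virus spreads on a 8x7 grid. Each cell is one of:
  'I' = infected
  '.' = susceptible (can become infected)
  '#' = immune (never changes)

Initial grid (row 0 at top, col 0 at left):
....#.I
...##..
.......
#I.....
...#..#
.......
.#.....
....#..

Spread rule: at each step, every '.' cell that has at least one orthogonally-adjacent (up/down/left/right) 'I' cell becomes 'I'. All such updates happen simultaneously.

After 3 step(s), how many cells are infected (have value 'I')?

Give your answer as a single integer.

Answer: 25

Derivation:
Step 0 (initial): 2 infected
Step 1: +5 new -> 7 infected
Step 2: +9 new -> 16 infected
Step 3: +9 new -> 25 infected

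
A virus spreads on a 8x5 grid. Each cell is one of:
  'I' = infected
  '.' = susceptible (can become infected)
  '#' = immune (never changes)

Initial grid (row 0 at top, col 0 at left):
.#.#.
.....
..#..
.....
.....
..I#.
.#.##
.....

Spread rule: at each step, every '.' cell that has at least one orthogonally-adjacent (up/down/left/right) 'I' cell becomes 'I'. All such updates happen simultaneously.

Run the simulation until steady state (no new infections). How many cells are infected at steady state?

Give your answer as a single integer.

Step 0 (initial): 1 infected
Step 1: +3 new -> 4 infected
Step 2: +5 new -> 9 infected
Step 3: +7 new -> 16 infected
Step 4: +7 new -> 23 infected
Step 5: +4 new -> 27 infected
Step 6: +3 new -> 30 infected
Step 7: +3 new -> 33 infected
Step 8: +0 new -> 33 infected

Answer: 33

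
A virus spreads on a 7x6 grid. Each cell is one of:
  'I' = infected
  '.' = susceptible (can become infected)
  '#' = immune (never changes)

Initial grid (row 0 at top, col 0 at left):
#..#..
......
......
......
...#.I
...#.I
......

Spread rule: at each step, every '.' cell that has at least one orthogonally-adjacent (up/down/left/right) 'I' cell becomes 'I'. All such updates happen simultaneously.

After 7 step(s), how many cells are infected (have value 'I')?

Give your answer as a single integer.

Step 0 (initial): 2 infected
Step 1: +4 new -> 6 infected
Step 2: +3 new -> 9 infected
Step 3: +4 new -> 13 infected
Step 4: +5 new -> 18 infected
Step 5: +7 new -> 25 infected
Step 6: +6 new -> 31 infected
Step 7: +5 new -> 36 infected

Answer: 36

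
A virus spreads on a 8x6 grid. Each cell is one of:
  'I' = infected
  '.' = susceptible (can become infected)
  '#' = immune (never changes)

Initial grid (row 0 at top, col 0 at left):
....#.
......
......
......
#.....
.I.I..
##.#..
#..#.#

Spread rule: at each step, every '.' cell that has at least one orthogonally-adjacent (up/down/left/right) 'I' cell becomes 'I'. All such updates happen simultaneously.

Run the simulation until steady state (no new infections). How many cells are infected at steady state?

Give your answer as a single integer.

Step 0 (initial): 2 infected
Step 1: +5 new -> 7 infected
Step 2: +7 new -> 14 infected
Step 3: +9 new -> 23 infected
Step 4: +7 new -> 30 infected
Step 5: +6 new -> 36 infected
Step 6: +3 new -> 39 infected
Step 7: +1 new -> 40 infected
Step 8: +0 new -> 40 infected

Answer: 40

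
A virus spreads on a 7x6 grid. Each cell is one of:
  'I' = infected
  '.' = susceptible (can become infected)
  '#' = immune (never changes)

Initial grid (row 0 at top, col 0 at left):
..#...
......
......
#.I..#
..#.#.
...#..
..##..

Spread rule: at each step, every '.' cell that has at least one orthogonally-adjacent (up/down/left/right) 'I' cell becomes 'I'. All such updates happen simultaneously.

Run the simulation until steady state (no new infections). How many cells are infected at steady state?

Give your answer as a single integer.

Answer: 29

Derivation:
Step 0 (initial): 1 infected
Step 1: +3 new -> 4 infected
Step 2: +6 new -> 10 infected
Step 3: +6 new -> 16 infected
Step 4: +8 new -> 24 infected
Step 5: +4 new -> 28 infected
Step 6: +1 new -> 29 infected
Step 7: +0 new -> 29 infected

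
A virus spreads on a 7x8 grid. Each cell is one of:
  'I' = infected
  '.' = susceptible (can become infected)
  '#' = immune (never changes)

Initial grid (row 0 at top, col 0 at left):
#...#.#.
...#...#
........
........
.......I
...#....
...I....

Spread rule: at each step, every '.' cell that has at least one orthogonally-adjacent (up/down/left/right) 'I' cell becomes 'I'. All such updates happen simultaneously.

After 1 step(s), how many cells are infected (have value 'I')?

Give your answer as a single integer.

Step 0 (initial): 2 infected
Step 1: +5 new -> 7 infected

Answer: 7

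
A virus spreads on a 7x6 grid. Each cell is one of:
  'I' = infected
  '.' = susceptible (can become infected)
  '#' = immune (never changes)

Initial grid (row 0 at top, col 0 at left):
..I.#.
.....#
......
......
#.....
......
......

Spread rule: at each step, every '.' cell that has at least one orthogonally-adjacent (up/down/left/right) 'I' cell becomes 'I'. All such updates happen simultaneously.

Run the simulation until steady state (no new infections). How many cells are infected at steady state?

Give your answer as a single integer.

Answer: 38

Derivation:
Step 0 (initial): 1 infected
Step 1: +3 new -> 4 infected
Step 2: +4 new -> 8 infected
Step 3: +5 new -> 13 infected
Step 4: +5 new -> 18 infected
Step 5: +6 new -> 24 infected
Step 6: +5 new -> 29 infected
Step 7: +5 new -> 34 infected
Step 8: +3 new -> 37 infected
Step 9: +1 new -> 38 infected
Step 10: +0 new -> 38 infected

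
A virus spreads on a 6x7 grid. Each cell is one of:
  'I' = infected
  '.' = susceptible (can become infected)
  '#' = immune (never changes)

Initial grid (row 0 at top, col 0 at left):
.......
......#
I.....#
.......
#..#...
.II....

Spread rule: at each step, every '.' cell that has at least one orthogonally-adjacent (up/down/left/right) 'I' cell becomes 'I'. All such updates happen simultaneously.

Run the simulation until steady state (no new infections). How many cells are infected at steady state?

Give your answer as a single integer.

Step 0 (initial): 3 infected
Step 1: +7 new -> 10 infected
Step 2: +6 new -> 16 infected
Step 3: +6 new -> 22 infected
Step 4: +6 new -> 28 infected
Step 5: +5 new -> 33 infected
Step 6: +3 new -> 36 infected
Step 7: +1 new -> 37 infected
Step 8: +1 new -> 38 infected
Step 9: +0 new -> 38 infected

Answer: 38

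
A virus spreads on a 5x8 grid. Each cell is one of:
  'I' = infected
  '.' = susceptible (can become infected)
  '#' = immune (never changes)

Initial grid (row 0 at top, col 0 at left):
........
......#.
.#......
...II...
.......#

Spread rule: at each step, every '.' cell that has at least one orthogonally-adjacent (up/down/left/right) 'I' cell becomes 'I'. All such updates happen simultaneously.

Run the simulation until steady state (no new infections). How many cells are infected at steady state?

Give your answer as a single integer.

Answer: 37

Derivation:
Step 0 (initial): 2 infected
Step 1: +6 new -> 8 infected
Step 2: +8 new -> 16 infected
Step 3: +9 new -> 25 infected
Step 4: +6 new -> 31 infected
Step 5: +4 new -> 35 infected
Step 6: +2 new -> 37 infected
Step 7: +0 new -> 37 infected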